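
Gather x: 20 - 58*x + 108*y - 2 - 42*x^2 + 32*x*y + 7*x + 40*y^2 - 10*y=-42*x^2 + x*(32*y - 51) + 40*y^2 + 98*y + 18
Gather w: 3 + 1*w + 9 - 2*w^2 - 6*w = -2*w^2 - 5*w + 12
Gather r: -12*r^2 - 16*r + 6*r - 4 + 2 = -12*r^2 - 10*r - 2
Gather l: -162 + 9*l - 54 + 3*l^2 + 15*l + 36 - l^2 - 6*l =2*l^2 + 18*l - 180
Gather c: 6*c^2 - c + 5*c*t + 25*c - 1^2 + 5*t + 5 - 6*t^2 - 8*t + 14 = 6*c^2 + c*(5*t + 24) - 6*t^2 - 3*t + 18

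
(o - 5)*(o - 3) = o^2 - 8*o + 15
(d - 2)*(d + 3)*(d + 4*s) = d^3 + 4*d^2*s + d^2 + 4*d*s - 6*d - 24*s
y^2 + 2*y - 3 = (y - 1)*(y + 3)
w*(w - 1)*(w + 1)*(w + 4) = w^4 + 4*w^3 - w^2 - 4*w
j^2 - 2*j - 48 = (j - 8)*(j + 6)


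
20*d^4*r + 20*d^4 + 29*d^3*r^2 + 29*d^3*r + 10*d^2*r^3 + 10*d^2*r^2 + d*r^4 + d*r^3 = (d + r)*(4*d + r)*(5*d + r)*(d*r + d)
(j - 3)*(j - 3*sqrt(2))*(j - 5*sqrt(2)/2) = j^3 - 11*sqrt(2)*j^2/2 - 3*j^2 + 15*j + 33*sqrt(2)*j/2 - 45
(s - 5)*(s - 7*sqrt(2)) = s^2 - 7*sqrt(2)*s - 5*s + 35*sqrt(2)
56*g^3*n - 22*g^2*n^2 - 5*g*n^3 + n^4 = n*(-7*g + n)*(-2*g + n)*(4*g + n)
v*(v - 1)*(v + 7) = v^3 + 6*v^2 - 7*v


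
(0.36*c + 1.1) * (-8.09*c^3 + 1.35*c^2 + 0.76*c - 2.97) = -2.9124*c^4 - 8.413*c^3 + 1.7586*c^2 - 0.2332*c - 3.267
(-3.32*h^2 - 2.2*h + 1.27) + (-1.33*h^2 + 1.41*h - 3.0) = -4.65*h^2 - 0.79*h - 1.73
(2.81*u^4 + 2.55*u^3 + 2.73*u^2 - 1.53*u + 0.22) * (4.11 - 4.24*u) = -11.9144*u^5 + 0.737100000000002*u^4 - 1.0947*u^3 + 17.7075*u^2 - 7.2211*u + 0.9042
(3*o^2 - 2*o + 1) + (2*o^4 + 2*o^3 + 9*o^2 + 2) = 2*o^4 + 2*o^3 + 12*o^2 - 2*o + 3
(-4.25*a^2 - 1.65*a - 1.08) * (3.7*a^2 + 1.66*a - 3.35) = -15.725*a^4 - 13.16*a^3 + 7.5025*a^2 + 3.7347*a + 3.618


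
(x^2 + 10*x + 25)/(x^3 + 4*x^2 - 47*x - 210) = (x + 5)/(x^2 - x - 42)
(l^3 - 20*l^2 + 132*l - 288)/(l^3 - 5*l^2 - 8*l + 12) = (l^2 - 14*l + 48)/(l^2 + l - 2)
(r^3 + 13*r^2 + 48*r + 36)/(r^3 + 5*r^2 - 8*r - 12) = (r + 6)/(r - 2)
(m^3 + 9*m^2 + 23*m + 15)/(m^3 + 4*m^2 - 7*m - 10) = (m + 3)/(m - 2)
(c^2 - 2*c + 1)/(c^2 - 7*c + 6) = (c - 1)/(c - 6)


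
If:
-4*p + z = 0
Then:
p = z/4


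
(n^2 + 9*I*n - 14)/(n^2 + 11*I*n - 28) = (n + 2*I)/(n + 4*I)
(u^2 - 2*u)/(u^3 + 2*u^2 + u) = (u - 2)/(u^2 + 2*u + 1)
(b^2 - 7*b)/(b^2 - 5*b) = (b - 7)/(b - 5)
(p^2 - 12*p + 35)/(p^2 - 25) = (p - 7)/(p + 5)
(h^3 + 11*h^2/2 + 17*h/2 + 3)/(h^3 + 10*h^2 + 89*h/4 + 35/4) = 2*(h^2 + 5*h + 6)/(2*h^2 + 19*h + 35)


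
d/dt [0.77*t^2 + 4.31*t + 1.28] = 1.54*t + 4.31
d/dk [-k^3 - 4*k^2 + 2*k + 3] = -3*k^2 - 8*k + 2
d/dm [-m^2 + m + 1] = 1 - 2*m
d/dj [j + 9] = 1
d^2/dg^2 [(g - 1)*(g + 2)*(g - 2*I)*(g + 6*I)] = 12*g^2 + g*(6 + 24*I) + 20 + 8*I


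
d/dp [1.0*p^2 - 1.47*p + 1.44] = 2.0*p - 1.47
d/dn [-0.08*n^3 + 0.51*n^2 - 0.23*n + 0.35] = -0.24*n^2 + 1.02*n - 0.23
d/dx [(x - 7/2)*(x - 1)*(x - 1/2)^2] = 4*x^3 - 33*x^2/2 + 33*x/2 - 37/8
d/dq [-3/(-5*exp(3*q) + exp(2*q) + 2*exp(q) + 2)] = (-45*exp(2*q) + 6*exp(q) + 6)*exp(q)/(-5*exp(3*q) + exp(2*q) + 2*exp(q) + 2)^2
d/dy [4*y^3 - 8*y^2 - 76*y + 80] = 12*y^2 - 16*y - 76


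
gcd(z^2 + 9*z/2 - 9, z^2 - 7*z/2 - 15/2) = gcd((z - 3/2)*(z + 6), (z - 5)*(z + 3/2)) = 1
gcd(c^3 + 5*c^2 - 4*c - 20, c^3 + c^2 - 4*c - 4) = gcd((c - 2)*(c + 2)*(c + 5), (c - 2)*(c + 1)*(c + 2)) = c^2 - 4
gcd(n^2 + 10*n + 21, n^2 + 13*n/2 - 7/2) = n + 7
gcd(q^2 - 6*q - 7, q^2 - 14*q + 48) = 1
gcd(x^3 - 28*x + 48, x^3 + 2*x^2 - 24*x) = x^2 + 2*x - 24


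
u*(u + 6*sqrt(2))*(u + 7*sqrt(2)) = u^3 + 13*sqrt(2)*u^2 + 84*u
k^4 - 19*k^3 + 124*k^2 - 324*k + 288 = (k - 8)*(k - 6)*(k - 3)*(k - 2)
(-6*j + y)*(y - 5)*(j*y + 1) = -6*j^2*y^2 + 30*j^2*y + j*y^3 - 5*j*y^2 - 6*j*y + 30*j + y^2 - 5*y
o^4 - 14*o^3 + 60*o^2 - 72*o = o*(o - 6)^2*(o - 2)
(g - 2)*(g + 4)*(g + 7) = g^3 + 9*g^2 + 6*g - 56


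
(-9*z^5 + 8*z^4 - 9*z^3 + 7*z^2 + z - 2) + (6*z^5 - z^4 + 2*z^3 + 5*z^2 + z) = -3*z^5 + 7*z^4 - 7*z^3 + 12*z^2 + 2*z - 2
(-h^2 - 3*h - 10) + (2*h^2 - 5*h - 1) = h^2 - 8*h - 11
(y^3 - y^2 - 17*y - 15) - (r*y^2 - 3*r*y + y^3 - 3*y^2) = -r*y^2 + 3*r*y + 2*y^2 - 17*y - 15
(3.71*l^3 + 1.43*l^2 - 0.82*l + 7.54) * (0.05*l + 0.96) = 0.1855*l^4 + 3.6331*l^3 + 1.3318*l^2 - 0.4102*l + 7.2384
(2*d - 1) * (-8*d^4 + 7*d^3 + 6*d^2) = -16*d^5 + 22*d^4 + 5*d^3 - 6*d^2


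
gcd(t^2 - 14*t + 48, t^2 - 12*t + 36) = t - 6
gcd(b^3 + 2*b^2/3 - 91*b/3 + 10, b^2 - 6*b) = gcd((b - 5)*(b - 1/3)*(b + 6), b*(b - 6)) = 1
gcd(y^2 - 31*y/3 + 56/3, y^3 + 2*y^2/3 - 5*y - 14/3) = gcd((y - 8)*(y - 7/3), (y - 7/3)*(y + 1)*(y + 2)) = y - 7/3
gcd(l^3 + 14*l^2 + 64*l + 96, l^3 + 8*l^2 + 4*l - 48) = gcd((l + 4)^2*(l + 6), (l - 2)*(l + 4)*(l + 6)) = l^2 + 10*l + 24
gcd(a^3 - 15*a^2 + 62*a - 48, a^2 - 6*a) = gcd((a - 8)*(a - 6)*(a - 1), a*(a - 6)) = a - 6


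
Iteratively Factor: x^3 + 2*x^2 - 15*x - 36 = (x + 3)*(x^2 - x - 12) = (x - 4)*(x + 3)*(x + 3)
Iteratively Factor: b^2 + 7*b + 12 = (b + 3)*(b + 4)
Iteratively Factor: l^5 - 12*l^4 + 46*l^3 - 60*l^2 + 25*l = (l)*(l^4 - 12*l^3 + 46*l^2 - 60*l + 25) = l*(l - 5)*(l^3 - 7*l^2 + 11*l - 5) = l*(l - 5)*(l - 1)*(l^2 - 6*l + 5) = l*(l - 5)*(l - 1)^2*(l - 5)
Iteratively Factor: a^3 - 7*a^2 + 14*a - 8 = (a - 1)*(a^2 - 6*a + 8) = (a - 2)*(a - 1)*(a - 4)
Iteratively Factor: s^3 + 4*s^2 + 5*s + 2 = (s + 1)*(s^2 + 3*s + 2) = (s + 1)^2*(s + 2)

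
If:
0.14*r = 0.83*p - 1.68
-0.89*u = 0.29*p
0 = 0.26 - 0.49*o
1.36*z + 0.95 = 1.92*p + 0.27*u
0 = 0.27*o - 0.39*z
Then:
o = 0.53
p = 0.79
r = -7.31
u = -0.26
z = 0.37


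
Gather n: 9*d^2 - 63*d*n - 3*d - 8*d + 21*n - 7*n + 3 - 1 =9*d^2 - 11*d + n*(14 - 63*d) + 2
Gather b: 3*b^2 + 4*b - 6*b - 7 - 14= 3*b^2 - 2*b - 21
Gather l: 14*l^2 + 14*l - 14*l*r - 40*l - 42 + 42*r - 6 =14*l^2 + l*(-14*r - 26) + 42*r - 48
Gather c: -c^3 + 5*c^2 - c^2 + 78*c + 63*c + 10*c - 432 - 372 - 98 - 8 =-c^3 + 4*c^2 + 151*c - 910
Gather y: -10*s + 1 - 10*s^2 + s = -10*s^2 - 9*s + 1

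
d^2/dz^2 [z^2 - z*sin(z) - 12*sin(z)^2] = z*sin(z) + 48*sin(z)^2 - 2*cos(z) - 22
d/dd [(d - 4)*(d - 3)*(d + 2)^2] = 4*d^3 - 9*d^2 - 24*d + 20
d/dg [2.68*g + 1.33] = 2.68000000000000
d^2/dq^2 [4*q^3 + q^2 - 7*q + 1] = 24*q + 2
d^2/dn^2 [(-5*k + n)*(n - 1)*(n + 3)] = -10*k + 6*n + 4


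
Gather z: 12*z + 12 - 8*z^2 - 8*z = -8*z^2 + 4*z + 12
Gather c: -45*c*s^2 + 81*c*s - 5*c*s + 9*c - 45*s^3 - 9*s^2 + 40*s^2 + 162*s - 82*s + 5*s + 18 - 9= c*(-45*s^2 + 76*s + 9) - 45*s^3 + 31*s^2 + 85*s + 9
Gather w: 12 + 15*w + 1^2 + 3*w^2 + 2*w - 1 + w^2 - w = 4*w^2 + 16*w + 12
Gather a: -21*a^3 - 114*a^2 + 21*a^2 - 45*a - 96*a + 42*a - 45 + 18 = -21*a^3 - 93*a^2 - 99*a - 27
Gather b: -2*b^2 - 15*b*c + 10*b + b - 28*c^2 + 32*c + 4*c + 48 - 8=-2*b^2 + b*(11 - 15*c) - 28*c^2 + 36*c + 40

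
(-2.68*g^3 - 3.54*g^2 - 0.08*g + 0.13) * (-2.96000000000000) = 7.9328*g^3 + 10.4784*g^2 + 0.2368*g - 0.3848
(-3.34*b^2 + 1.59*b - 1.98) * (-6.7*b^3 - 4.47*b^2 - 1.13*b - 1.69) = 22.378*b^5 + 4.2768*b^4 + 9.9329*b^3 + 12.6985*b^2 - 0.4497*b + 3.3462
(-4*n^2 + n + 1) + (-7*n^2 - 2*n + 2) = -11*n^2 - n + 3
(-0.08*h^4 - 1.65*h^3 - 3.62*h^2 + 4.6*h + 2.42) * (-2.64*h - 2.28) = 0.2112*h^5 + 4.5384*h^4 + 13.3188*h^3 - 3.8904*h^2 - 16.8768*h - 5.5176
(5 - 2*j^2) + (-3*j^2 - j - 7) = -5*j^2 - j - 2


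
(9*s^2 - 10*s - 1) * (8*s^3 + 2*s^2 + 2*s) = 72*s^5 - 62*s^4 - 10*s^3 - 22*s^2 - 2*s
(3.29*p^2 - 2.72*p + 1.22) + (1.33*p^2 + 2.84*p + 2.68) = 4.62*p^2 + 0.12*p + 3.9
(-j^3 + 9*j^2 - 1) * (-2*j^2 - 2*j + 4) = 2*j^5 - 16*j^4 - 22*j^3 + 38*j^2 + 2*j - 4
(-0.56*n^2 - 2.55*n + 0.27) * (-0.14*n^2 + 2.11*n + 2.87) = 0.0784*n^4 - 0.8246*n^3 - 7.0255*n^2 - 6.7488*n + 0.7749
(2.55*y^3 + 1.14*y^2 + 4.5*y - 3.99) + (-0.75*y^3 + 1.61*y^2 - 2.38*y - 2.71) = 1.8*y^3 + 2.75*y^2 + 2.12*y - 6.7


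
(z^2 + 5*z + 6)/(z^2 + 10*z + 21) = (z + 2)/(z + 7)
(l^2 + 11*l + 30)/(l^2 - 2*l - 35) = (l + 6)/(l - 7)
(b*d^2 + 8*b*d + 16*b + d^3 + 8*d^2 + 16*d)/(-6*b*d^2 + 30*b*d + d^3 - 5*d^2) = (-b*d^2 - 8*b*d - 16*b - d^3 - 8*d^2 - 16*d)/(d*(6*b*d - 30*b - d^2 + 5*d))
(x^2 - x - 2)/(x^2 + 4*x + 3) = (x - 2)/(x + 3)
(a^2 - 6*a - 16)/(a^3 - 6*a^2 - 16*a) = 1/a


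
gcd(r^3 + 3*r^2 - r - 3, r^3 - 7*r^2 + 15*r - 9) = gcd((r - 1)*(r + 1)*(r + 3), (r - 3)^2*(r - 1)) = r - 1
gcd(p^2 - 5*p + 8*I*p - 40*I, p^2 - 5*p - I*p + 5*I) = p - 5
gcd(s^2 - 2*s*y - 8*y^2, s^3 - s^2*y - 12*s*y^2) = -s + 4*y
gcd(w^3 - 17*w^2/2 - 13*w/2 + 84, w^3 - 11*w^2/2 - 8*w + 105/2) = w^2 - w/2 - 21/2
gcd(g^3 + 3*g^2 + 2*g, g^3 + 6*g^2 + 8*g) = g^2 + 2*g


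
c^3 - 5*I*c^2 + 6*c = c*(c - 6*I)*(c + I)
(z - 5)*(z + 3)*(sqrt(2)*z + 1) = sqrt(2)*z^3 - 2*sqrt(2)*z^2 + z^2 - 15*sqrt(2)*z - 2*z - 15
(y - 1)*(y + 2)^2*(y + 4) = y^4 + 7*y^3 + 12*y^2 - 4*y - 16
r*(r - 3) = r^2 - 3*r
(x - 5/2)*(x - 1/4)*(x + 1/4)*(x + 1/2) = x^4 - 2*x^3 - 21*x^2/16 + x/8 + 5/64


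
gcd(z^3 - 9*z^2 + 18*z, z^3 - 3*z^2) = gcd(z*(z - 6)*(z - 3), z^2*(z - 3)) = z^2 - 3*z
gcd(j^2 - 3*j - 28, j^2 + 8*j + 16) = j + 4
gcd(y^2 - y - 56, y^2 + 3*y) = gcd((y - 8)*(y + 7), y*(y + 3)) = 1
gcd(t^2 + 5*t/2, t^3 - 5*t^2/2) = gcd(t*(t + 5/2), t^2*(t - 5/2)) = t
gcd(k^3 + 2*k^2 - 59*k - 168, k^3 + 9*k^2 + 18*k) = k + 3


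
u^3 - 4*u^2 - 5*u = u*(u - 5)*(u + 1)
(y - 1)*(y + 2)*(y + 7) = y^3 + 8*y^2 + 5*y - 14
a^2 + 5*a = a*(a + 5)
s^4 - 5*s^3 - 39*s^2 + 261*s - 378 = (s - 6)*(s - 3)^2*(s + 7)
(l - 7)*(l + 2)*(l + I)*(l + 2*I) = l^4 - 5*l^3 + 3*I*l^3 - 16*l^2 - 15*I*l^2 + 10*l - 42*I*l + 28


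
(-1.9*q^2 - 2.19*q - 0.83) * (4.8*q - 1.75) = -9.12*q^3 - 7.187*q^2 - 0.1515*q + 1.4525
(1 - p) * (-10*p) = 10*p^2 - 10*p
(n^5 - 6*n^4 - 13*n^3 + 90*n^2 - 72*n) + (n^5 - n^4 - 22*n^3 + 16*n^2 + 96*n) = 2*n^5 - 7*n^4 - 35*n^3 + 106*n^2 + 24*n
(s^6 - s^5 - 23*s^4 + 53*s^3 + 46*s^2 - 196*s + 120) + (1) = s^6 - s^5 - 23*s^4 + 53*s^3 + 46*s^2 - 196*s + 121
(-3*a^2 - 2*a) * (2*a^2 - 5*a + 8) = -6*a^4 + 11*a^3 - 14*a^2 - 16*a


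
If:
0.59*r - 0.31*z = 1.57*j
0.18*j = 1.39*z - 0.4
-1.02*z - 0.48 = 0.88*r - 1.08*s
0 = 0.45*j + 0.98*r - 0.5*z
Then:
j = -0.00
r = 0.15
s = 0.84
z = 0.29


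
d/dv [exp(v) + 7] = exp(v)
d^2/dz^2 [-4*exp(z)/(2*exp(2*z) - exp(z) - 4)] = 4*(2*(4*exp(z) - 1)^2*exp(2*z) + (16*exp(z) - 3)*(-2*exp(2*z) + exp(z) + 4)*exp(z) + (-2*exp(2*z) + exp(z) + 4)^2)*exp(z)/(-2*exp(2*z) + exp(z) + 4)^3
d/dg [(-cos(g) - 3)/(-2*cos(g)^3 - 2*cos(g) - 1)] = (3*cos(g) + 9*cos(2*g) + cos(3*g) + 14)*sin(g)/(2*cos(g)^3 + 2*cos(g) + 1)^2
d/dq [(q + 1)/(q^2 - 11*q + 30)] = (q^2 - 11*q - (q + 1)*(2*q - 11) + 30)/(q^2 - 11*q + 30)^2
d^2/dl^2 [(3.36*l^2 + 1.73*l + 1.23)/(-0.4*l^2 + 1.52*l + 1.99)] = (-4.63936*l^3 - 17.22816*l^2 - 3.77544000000001*l - 23.787808)/(0.064*l^6 - 0.7296*l^5 + 1.81728*l^4 + 3.747712*l^3 - 9.040968*l^2 - 18.058056*l - 7.880599)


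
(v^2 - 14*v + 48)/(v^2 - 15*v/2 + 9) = 2*(v - 8)/(2*v - 3)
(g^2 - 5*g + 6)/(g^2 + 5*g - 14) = (g - 3)/(g + 7)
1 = 1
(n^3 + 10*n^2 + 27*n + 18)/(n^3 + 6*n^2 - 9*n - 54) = (n + 1)/(n - 3)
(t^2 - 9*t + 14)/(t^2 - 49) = (t - 2)/(t + 7)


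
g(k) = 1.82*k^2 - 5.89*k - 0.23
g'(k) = 3.64*k - 5.89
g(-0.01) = -0.17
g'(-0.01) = -5.93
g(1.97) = -4.77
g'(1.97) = 1.28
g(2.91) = -1.96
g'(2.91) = 4.70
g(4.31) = 8.19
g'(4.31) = 9.80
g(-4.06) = 53.68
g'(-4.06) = -20.67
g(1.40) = -4.91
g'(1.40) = -0.79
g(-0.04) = 0.01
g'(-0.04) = -6.04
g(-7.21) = 136.85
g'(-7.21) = -32.13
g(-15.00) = 497.62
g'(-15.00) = -60.49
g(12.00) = 191.17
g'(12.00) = 37.79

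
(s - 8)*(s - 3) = s^2 - 11*s + 24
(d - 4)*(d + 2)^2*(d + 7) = d^4 + 7*d^3 - 12*d^2 - 100*d - 112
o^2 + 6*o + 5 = (o + 1)*(o + 5)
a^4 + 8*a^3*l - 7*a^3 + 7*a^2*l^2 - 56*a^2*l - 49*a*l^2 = a*(a - 7)*(a + l)*(a + 7*l)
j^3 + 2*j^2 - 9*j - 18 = (j - 3)*(j + 2)*(j + 3)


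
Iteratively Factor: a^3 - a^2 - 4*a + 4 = (a + 2)*(a^2 - 3*a + 2) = (a - 1)*(a + 2)*(a - 2)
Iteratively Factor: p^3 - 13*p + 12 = (p - 1)*(p^2 + p - 12) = (p - 3)*(p - 1)*(p + 4)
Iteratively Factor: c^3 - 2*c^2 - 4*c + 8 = (c - 2)*(c^2 - 4) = (c - 2)^2*(c + 2)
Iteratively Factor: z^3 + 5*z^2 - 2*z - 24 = (z + 4)*(z^2 + z - 6) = (z + 3)*(z + 4)*(z - 2)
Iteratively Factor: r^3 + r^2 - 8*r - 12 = (r - 3)*(r^2 + 4*r + 4) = (r - 3)*(r + 2)*(r + 2)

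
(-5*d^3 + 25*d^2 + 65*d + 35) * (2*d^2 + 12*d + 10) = -10*d^5 - 10*d^4 + 380*d^3 + 1100*d^2 + 1070*d + 350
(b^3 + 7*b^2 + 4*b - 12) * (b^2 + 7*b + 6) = b^5 + 14*b^4 + 59*b^3 + 58*b^2 - 60*b - 72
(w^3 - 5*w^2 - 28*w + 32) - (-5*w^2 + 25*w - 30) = w^3 - 53*w + 62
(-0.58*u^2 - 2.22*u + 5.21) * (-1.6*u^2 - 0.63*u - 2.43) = 0.928*u^4 + 3.9174*u^3 - 5.528*u^2 + 2.1123*u - 12.6603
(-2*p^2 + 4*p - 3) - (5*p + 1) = -2*p^2 - p - 4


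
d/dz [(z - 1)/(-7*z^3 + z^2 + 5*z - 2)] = (-7*z^3 + z^2 + 5*z - (z - 1)*(-21*z^2 + 2*z + 5) - 2)/(7*z^3 - z^2 - 5*z + 2)^2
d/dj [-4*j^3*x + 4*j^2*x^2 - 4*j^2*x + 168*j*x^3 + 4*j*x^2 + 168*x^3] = 4*x*(-3*j^2 + 2*j*x - 2*j + 42*x^2 + x)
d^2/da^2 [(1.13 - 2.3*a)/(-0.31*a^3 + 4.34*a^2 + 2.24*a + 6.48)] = (1.32618*a^5 - 19.869636*a^4 + 114.162832*a^3 - 67.5544559999999*a^2 - 467.632272*a - 14.551264)/(0.029791*a^9 - 1.251222*a^8 + 16.871316*a^7 - 65.532512*a^6 - 69.599712*a^5 - 404.494944*a^4 - 350.16416*a^3 - 644.257152*a^2 - 282.175488*a - 272.097792)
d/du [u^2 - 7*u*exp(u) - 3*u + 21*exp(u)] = -7*u*exp(u) + 2*u + 14*exp(u) - 3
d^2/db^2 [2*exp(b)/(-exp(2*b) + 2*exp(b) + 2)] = 2*(8*(1 - exp(b))^2*exp(2*b) + 2*(4*exp(b) - 3)*(-exp(2*b) + 2*exp(b) + 2)*exp(b) + (-exp(2*b) + 2*exp(b) + 2)^2)*exp(b)/(-exp(2*b) + 2*exp(b) + 2)^3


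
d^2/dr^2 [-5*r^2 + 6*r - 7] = -10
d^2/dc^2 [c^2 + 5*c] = 2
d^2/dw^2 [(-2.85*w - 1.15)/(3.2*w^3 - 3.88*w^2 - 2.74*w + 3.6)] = (-175.104*w^5 + 71.0015999999999*w^4 + 92.66672*w^3 + 350.60784*w^2 - 232.72008*w - 105.61868)/(32.768*w^9 - 119.1936*w^8 + 60.34944*w^7 + 256.299968*w^6 - 319.859808*w^5 - 114.189744*w^4 + 333.479096*w^3 - 69.77232*w^2 - 106.5312*w + 46.656)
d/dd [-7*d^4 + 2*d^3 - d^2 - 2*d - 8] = -28*d^3 + 6*d^2 - 2*d - 2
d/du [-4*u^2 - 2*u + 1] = -8*u - 2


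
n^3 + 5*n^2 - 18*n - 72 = (n - 4)*(n + 3)*(n + 6)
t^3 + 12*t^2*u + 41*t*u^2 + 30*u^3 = (t + u)*(t + 5*u)*(t + 6*u)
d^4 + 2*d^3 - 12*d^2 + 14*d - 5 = (d - 1)^3*(d + 5)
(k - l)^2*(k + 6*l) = k^3 + 4*k^2*l - 11*k*l^2 + 6*l^3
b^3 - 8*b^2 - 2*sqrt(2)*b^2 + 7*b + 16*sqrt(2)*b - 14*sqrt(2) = (b - 7)*(b - 1)*(b - 2*sqrt(2))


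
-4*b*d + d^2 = d*(-4*b + d)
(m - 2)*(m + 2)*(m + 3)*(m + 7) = m^4 + 10*m^3 + 17*m^2 - 40*m - 84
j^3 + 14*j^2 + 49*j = j*(j + 7)^2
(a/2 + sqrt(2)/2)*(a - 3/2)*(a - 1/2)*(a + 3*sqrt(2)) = a^4/2 - a^3 + 2*sqrt(2)*a^3 - 4*sqrt(2)*a^2 + 27*a^2/8 - 6*a + 3*sqrt(2)*a/2 + 9/4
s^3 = s^3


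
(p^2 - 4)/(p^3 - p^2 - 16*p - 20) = (p - 2)/(p^2 - 3*p - 10)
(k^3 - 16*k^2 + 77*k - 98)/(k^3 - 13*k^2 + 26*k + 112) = (k^2 - 9*k + 14)/(k^2 - 6*k - 16)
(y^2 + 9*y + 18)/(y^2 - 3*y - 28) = (y^2 + 9*y + 18)/(y^2 - 3*y - 28)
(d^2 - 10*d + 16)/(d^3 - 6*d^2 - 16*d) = (d - 2)/(d*(d + 2))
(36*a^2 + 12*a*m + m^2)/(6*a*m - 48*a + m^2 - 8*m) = (6*a + m)/(m - 8)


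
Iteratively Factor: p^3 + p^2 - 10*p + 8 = (p + 4)*(p^2 - 3*p + 2) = (p - 1)*(p + 4)*(p - 2)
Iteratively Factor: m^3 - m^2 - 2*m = (m - 2)*(m^2 + m) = m*(m - 2)*(m + 1)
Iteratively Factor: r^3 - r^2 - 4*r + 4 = (r - 2)*(r^2 + r - 2) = (r - 2)*(r + 2)*(r - 1)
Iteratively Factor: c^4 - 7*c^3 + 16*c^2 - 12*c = (c)*(c^3 - 7*c^2 + 16*c - 12) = c*(c - 3)*(c^2 - 4*c + 4) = c*(c - 3)*(c - 2)*(c - 2)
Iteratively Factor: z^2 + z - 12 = (z + 4)*(z - 3)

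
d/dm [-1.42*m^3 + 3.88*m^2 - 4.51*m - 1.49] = -4.26*m^2 + 7.76*m - 4.51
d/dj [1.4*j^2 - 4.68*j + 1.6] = 2.8*j - 4.68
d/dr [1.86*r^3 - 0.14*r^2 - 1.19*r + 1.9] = 5.58*r^2 - 0.28*r - 1.19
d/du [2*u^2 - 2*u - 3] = 4*u - 2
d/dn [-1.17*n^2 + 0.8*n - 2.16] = 0.8 - 2.34*n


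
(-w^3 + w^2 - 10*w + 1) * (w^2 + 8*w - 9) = -w^5 - 7*w^4 + 7*w^3 - 88*w^2 + 98*w - 9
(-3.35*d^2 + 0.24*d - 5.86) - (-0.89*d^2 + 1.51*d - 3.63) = -2.46*d^2 - 1.27*d - 2.23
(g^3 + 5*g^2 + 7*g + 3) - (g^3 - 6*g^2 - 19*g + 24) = 11*g^2 + 26*g - 21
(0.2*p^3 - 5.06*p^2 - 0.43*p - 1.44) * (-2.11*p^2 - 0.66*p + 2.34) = -0.422*p^5 + 10.5446*p^4 + 4.7149*p^3 - 8.5182*p^2 - 0.0558*p - 3.3696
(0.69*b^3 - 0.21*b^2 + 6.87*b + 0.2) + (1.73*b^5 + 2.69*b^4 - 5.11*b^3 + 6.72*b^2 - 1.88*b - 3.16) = 1.73*b^5 + 2.69*b^4 - 4.42*b^3 + 6.51*b^2 + 4.99*b - 2.96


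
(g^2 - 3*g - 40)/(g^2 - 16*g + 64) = (g + 5)/(g - 8)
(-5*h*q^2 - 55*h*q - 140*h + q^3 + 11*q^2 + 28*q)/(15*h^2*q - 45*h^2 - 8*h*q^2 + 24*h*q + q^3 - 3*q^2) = (q^2 + 11*q + 28)/(-3*h*q + 9*h + q^2 - 3*q)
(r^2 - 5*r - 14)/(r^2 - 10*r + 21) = (r + 2)/(r - 3)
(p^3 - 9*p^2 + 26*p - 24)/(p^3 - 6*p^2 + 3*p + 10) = (p^2 - 7*p + 12)/(p^2 - 4*p - 5)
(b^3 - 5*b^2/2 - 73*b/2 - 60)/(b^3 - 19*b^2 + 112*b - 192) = (2*b^2 + 11*b + 15)/(2*(b^2 - 11*b + 24))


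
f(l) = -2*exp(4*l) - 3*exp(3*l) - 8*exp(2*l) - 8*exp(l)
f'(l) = -8*exp(4*l) - 9*exp(3*l) - 16*exp(2*l) - 8*exp(l)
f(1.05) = -291.57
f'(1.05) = -897.04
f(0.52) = -66.38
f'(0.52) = -165.59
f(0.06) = -23.65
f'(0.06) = -47.48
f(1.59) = -1741.85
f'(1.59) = -6111.22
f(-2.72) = -0.56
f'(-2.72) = -0.60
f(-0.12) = -16.72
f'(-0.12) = -30.91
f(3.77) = -7342871.89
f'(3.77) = -29095435.45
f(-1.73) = -1.69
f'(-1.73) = -1.98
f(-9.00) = 0.00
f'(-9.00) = 0.00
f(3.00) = -353206.95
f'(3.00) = -1381581.63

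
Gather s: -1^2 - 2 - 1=-4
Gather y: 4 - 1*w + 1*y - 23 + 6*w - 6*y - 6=5*w - 5*y - 25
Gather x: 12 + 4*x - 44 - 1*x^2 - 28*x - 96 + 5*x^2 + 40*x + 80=4*x^2 + 16*x - 48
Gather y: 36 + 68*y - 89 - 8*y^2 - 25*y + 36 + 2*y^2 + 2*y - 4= -6*y^2 + 45*y - 21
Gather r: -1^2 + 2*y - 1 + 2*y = 4*y - 2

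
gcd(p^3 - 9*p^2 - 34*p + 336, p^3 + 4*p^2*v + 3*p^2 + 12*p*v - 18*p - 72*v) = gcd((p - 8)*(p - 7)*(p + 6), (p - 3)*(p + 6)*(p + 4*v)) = p + 6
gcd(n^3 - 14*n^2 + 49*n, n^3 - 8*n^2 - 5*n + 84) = n - 7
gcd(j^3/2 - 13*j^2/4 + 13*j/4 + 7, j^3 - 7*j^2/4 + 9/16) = 1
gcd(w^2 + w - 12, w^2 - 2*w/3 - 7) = w - 3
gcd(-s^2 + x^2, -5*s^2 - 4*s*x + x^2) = s + x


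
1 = 1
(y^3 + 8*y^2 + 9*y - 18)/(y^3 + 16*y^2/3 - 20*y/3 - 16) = 3*(y^2 + 2*y - 3)/(3*y^2 - 2*y - 8)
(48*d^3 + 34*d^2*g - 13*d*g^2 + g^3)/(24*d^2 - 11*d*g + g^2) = (6*d^2 + 5*d*g - g^2)/(3*d - g)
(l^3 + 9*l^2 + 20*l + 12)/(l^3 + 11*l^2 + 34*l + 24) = (l + 2)/(l + 4)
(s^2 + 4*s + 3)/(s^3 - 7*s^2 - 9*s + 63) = (s + 1)/(s^2 - 10*s + 21)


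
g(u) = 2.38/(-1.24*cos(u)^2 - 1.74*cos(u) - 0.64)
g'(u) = 2.38*(-2.48*sin(u)*cos(u) - 1.74*sin(u))/(-1.24*cos(u)^2 - 1.74*cos(u) - 0.64)^2 = -(5.9024*cos(u) + 4.1412)*sin(u)/(1.24*cos(u)^2 + 1.74*cos(u) + 0.64)^2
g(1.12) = -1.46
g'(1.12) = -2.26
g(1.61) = -4.15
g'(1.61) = -11.87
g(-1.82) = -8.31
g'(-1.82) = 31.75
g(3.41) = -20.68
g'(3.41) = -31.03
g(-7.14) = -1.03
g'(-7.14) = 1.13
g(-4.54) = -6.30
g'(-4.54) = -21.57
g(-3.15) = -17.00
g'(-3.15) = 0.76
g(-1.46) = -2.81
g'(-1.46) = 6.63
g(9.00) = -28.32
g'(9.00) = 72.18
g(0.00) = -0.66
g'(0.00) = 0.00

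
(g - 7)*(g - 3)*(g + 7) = g^3 - 3*g^2 - 49*g + 147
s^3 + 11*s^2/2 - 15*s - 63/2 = (s - 3)*(s + 3/2)*(s + 7)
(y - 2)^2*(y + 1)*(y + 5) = y^4 + 2*y^3 - 15*y^2 + 4*y + 20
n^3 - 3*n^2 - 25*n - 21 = (n - 7)*(n + 1)*(n + 3)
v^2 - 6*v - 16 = (v - 8)*(v + 2)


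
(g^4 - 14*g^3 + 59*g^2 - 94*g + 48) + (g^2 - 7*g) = g^4 - 14*g^3 + 60*g^2 - 101*g + 48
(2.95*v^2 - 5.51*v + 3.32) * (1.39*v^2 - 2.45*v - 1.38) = 4.1005*v^4 - 14.8864*v^3 + 14.0433*v^2 - 0.530200000000002*v - 4.5816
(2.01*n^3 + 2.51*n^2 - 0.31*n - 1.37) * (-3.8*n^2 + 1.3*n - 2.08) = -7.638*n^5 - 6.925*n^4 + 0.2602*n^3 - 0.417799999999999*n^2 - 1.1362*n + 2.8496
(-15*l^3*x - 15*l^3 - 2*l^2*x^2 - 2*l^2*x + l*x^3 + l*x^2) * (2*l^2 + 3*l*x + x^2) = -30*l^5*x - 30*l^5 - 49*l^4*x^2 - 49*l^4*x - 19*l^3*x^3 - 19*l^3*x^2 + l^2*x^4 + l^2*x^3 + l*x^5 + l*x^4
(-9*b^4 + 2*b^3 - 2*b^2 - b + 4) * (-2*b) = 18*b^5 - 4*b^4 + 4*b^3 + 2*b^2 - 8*b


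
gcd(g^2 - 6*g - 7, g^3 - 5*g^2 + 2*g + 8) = g + 1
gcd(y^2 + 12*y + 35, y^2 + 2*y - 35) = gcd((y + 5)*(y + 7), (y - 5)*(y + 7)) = y + 7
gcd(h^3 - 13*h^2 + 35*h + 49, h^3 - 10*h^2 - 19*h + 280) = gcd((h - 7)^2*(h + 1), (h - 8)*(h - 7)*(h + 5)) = h - 7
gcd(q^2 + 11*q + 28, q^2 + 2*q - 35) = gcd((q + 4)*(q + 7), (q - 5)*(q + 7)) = q + 7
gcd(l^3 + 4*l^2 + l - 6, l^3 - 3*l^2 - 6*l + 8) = l^2 + l - 2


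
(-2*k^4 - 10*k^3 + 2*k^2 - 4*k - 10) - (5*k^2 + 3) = -2*k^4 - 10*k^3 - 3*k^2 - 4*k - 13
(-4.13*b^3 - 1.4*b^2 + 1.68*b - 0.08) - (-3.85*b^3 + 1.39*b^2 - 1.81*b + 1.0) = -0.28*b^3 - 2.79*b^2 + 3.49*b - 1.08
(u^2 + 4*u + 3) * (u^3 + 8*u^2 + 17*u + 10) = u^5 + 12*u^4 + 52*u^3 + 102*u^2 + 91*u + 30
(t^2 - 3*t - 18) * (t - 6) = t^3 - 9*t^2 + 108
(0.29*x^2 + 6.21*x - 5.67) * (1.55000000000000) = 0.4495*x^2 + 9.6255*x - 8.7885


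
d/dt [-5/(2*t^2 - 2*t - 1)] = 10*(2*t - 1)/(-2*t^2 + 2*t + 1)^2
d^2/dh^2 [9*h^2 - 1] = 18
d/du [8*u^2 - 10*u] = 16*u - 10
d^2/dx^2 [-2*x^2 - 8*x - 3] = -4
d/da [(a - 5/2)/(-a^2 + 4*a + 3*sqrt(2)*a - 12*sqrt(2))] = (-a^2 + 4*a + 3*sqrt(2)*a - (2*a - 5)*(-2*a + 4 + 3*sqrt(2))/2 - 12*sqrt(2))/(a^2 - 3*sqrt(2)*a - 4*a + 12*sqrt(2))^2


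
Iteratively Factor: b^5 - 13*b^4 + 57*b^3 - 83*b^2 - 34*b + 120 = (b - 5)*(b^4 - 8*b^3 + 17*b^2 + 2*b - 24) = (b - 5)*(b - 2)*(b^3 - 6*b^2 + 5*b + 12) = (b - 5)*(b - 2)*(b + 1)*(b^2 - 7*b + 12) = (b - 5)*(b - 3)*(b - 2)*(b + 1)*(b - 4)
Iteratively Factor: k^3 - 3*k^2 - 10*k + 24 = (k - 4)*(k^2 + k - 6) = (k - 4)*(k - 2)*(k + 3)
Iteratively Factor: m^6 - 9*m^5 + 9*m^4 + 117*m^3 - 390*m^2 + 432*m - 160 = (m - 2)*(m^5 - 7*m^4 - 5*m^3 + 107*m^2 - 176*m + 80) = (m - 5)*(m - 2)*(m^4 - 2*m^3 - 15*m^2 + 32*m - 16) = (m - 5)*(m - 2)*(m + 4)*(m^3 - 6*m^2 + 9*m - 4) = (m - 5)*(m - 2)*(m - 1)*(m + 4)*(m^2 - 5*m + 4) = (m - 5)*(m - 4)*(m - 2)*(m - 1)*(m + 4)*(m - 1)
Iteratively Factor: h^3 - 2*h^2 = (h)*(h^2 - 2*h) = h*(h - 2)*(h)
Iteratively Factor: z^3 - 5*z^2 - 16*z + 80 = (z - 5)*(z^2 - 16) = (z - 5)*(z - 4)*(z + 4)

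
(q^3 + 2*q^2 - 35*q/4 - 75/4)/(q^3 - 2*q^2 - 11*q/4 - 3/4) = (4*q^2 + 20*q + 25)/(4*q^2 + 4*q + 1)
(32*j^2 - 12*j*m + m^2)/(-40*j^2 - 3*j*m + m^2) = (-4*j + m)/(5*j + m)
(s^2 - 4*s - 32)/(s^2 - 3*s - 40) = (s + 4)/(s + 5)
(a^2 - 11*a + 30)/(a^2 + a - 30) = (a - 6)/(a + 6)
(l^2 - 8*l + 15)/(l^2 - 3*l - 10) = (l - 3)/(l + 2)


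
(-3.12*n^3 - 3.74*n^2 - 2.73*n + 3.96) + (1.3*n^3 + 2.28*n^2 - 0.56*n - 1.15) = -1.82*n^3 - 1.46*n^2 - 3.29*n + 2.81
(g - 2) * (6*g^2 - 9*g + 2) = 6*g^3 - 21*g^2 + 20*g - 4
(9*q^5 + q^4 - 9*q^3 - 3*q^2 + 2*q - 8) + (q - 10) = 9*q^5 + q^4 - 9*q^3 - 3*q^2 + 3*q - 18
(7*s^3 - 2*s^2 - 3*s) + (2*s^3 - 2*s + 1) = 9*s^3 - 2*s^2 - 5*s + 1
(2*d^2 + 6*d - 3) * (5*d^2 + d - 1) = 10*d^4 + 32*d^3 - 11*d^2 - 9*d + 3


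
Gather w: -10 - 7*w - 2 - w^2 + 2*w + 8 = -w^2 - 5*w - 4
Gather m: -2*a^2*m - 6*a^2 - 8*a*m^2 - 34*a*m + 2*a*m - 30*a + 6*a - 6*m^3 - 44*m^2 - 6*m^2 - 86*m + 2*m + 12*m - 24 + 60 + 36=-6*a^2 - 24*a - 6*m^3 + m^2*(-8*a - 50) + m*(-2*a^2 - 32*a - 72) + 72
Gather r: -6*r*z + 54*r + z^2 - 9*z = r*(54 - 6*z) + z^2 - 9*z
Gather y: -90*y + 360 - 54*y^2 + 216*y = -54*y^2 + 126*y + 360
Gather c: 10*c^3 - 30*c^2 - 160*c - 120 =10*c^3 - 30*c^2 - 160*c - 120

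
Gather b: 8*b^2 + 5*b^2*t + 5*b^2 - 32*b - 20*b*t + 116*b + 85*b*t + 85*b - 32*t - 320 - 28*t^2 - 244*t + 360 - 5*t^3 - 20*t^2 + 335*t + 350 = b^2*(5*t + 13) + b*(65*t + 169) - 5*t^3 - 48*t^2 + 59*t + 390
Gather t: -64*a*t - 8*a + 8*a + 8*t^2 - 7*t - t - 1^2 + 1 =8*t^2 + t*(-64*a - 8)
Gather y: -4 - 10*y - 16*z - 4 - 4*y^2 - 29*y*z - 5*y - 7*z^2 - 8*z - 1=-4*y^2 + y*(-29*z - 15) - 7*z^2 - 24*z - 9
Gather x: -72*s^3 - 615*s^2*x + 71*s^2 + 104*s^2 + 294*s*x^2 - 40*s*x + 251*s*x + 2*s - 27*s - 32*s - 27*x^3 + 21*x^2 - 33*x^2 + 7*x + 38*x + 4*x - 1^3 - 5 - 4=-72*s^3 + 175*s^2 - 57*s - 27*x^3 + x^2*(294*s - 12) + x*(-615*s^2 + 211*s + 49) - 10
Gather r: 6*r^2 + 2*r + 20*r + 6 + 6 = 6*r^2 + 22*r + 12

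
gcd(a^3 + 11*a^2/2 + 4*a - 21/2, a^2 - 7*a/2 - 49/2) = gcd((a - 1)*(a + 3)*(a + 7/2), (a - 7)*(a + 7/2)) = a + 7/2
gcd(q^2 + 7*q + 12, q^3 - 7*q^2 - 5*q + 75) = q + 3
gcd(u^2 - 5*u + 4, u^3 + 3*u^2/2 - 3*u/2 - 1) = u - 1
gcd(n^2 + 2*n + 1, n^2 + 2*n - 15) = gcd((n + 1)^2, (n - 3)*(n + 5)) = 1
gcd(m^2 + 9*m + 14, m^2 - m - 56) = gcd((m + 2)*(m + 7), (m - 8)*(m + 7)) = m + 7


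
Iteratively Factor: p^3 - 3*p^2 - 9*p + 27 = (p - 3)*(p^2 - 9) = (p - 3)^2*(p + 3)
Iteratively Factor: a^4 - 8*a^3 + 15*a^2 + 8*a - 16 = (a - 1)*(a^3 - 7*a^2 + 8*a + 16) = (a - 4)*(a - 1)*(a^2 - 3*a - 4) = (a - 4)^2*(a - 1)*(a + 1)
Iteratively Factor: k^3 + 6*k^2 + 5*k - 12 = (k - 1)*(k^2 + 7*k + 12) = (k - 1)*(k + 3)*(k + 4)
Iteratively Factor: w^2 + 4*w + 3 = (w + 3)*(w + 1)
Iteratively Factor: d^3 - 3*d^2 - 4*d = (d + 1)*(d^2 - 4*d) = (d - 4)*(d + 1)*(d)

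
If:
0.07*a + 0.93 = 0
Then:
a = -13.29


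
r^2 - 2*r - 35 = (r - 7)*(r + 5)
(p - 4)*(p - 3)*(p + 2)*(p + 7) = p^4 + 2*p^3 - 37*p^2 + 10*p + 168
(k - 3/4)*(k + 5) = k^2 + 17*k/4 - 15/4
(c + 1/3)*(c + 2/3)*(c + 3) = c^3 + 4*c^2 + 29*c/9 + 2/3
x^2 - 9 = (x - 3)*(x + 3)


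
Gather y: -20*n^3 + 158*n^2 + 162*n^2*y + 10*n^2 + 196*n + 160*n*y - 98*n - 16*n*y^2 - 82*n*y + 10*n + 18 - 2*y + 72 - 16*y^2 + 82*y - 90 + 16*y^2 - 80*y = -20*n^3 + 168*n^2 - 16*n*y^2 + 108*n + y*(162*n^2 + 78*n)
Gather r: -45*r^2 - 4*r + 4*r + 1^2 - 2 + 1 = -45*r^2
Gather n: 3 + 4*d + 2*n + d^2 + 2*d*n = d^2 + 4*d + n*(2*d + 2) + 3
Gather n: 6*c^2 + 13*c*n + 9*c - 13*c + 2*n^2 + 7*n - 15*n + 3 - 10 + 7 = 6*c^2 - 4*c + 2*n^2 + n*(13*c - 8)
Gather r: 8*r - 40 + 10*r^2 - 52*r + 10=10*r^2 - 44*r - 30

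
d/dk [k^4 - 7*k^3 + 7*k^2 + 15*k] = 4*k^3 - 21*k^2 + 14*k + 15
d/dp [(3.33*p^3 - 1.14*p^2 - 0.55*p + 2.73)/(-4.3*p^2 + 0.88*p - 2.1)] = (-14.319*p^4 + 5.8608*p^3 - 24.3472*p^2 + 28.266*p - 1.2474)/(18.49*p^4 - 7.568*p^3 + 18.8344*p^2 - 3.696*p + 4.41)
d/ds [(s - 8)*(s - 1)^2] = (s - 1)*(3*s - 17)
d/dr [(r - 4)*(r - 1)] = 2*r - 5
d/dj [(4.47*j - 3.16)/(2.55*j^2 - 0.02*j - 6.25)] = (-11.3985*j^2 + 16.116*j - 28.0007)/(6.5025*j^4 - 0.102*j^3 - 31.8746*j^2 + 0.25*j + 39.0625)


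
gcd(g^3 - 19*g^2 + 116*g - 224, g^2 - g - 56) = g - 8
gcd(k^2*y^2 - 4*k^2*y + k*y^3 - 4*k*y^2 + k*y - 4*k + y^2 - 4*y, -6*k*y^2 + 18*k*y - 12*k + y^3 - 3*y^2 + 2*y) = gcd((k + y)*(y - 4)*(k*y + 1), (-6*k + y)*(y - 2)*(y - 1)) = 1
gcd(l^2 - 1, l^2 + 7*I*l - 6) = 1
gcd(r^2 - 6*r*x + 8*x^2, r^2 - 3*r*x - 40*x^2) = 1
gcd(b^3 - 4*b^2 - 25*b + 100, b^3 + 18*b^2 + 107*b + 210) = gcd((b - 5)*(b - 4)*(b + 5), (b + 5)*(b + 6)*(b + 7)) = b + 5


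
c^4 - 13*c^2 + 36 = (c - 3)*(c - 2)*(c + 2)*(c + 3)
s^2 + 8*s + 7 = (s + 1)*(s + 7)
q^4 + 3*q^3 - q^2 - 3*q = q*(q - 1)*(q + 1)*(q + 3)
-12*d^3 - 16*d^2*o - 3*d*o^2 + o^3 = (-6*d + o)*(d + o)*(2*d + o)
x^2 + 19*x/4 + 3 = (x + 3/4)*(x + 4)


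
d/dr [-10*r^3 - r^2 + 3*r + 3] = -30*r^2 - 2*r + 3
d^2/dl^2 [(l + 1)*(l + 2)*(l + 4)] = 6*l + 14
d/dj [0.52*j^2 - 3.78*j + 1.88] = 1.04*j - 3.78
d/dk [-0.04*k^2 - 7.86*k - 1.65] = -0.08*k - 7.86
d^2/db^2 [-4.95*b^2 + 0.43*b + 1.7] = -9.90000000000000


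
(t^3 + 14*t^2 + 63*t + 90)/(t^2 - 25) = (t^2 + 9*t + 18)/(t - 5)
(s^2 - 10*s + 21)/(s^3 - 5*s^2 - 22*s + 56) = (s - 3)/(s^2 + 2*s - 8)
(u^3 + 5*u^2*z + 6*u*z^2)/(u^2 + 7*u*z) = (u^2 + 5*u*z + 6*z^2)/(u + 7*z)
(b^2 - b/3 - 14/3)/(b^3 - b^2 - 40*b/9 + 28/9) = 3/(3*b - 2)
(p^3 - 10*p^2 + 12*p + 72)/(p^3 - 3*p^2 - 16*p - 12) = (p - 6)/(p + 1)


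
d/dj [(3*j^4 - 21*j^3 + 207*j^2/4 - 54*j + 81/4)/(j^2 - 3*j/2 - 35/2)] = 3*(16*j^5 - 92*j^4 - 392*j^3 + 2877*j^2 - 4938*j + 2601)/(2*(4*j^4 - 12*j^3 - 131*j^2 + 210*j + 1225))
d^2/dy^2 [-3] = 0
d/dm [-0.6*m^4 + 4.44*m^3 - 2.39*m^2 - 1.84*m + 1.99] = -2.4*m^3 + 13.32*m^2 - 4.78*m - 1.84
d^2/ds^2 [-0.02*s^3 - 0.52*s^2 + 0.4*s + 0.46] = -0.12*s - 1.04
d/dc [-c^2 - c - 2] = -2*c - 1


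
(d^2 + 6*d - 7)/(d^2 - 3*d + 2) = (d + 7)/(d - 2)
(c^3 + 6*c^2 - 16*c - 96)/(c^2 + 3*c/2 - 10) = 2*(c^2 + 2*c - 24)/(2*c - 5)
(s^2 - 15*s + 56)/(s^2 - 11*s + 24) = (s - 7)/(s - 3)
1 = 1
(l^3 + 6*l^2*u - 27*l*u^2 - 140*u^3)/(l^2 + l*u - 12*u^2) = (-l^2 - 2*l*u + 35*u^2)/(-l + 3*u)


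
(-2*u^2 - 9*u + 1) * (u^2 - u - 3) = -2*u^4 - 7*u^3 + 16*u^2 + 26*u - 3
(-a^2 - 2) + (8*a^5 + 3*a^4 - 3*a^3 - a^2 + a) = 8*a^5 + 3*a^4 - 3*a^3 - 2*a^2 + a - 2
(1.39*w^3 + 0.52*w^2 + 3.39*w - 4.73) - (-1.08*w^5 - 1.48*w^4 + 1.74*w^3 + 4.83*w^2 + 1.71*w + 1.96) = 1.08*w^5 + 1.48*w^4 - 0.35*w^3 - 4.31*w^2 + 1.68*w - 6.69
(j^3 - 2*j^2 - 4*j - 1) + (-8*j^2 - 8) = j^3 - 10*j^2 - 4*j - 9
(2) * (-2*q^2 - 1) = -4*q^2 - 2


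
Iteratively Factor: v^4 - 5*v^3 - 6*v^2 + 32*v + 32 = (v - 4)*(v^3 - v^2 - 10*v - 8) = (v - 4)*(v + 2)*(v^2 - 3*v - 4) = (v - 4)^2*(v + 2)*(v + 1)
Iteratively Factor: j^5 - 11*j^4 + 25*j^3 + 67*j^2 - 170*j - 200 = (j - 5)*(j^4 - 6*j^3 - 5*j^2 + 42*j + 40) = (j - 5)^2*(j^3 - j^2 - 10*j - 8) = (j - 5)^2*(j - 4)*(j^2 + 3*j + 2) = (j - 5)^2*(j - 4)*(j + 1)*(j + 2)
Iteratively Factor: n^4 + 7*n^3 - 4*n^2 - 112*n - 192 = (n + 4)*(n^3 + 3*n^2 - 16*n - 48) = (n + 3)*(n + 4)*(n^2 - 16) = (n + 3)*(n + 4)^2*(n - 4)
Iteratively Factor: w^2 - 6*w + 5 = (w - 5)*(w - 1)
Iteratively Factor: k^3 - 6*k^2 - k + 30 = (k - 3)*(k^2 - 3*k - 10) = (k - 5)*(k - 3)*(k + 2)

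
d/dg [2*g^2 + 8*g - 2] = 4*g + 8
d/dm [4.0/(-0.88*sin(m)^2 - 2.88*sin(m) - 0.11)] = (7.04*sin(m) + 11.52)*cos(m)/(0.88*sin(m)^2 + 2.88*sin(m) + 0.11)^2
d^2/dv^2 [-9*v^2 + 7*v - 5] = -18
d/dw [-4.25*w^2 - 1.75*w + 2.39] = -8.5*w - 1.75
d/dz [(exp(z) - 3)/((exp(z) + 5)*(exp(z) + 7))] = (-exp(2*z) + 6*exp(z) + 71)*exp(z)/(exp(4*z) + 24*exp(3*z) + 214*exp(2*z) + 840*exp(z) + 1225)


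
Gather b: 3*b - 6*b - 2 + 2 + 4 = 4 - 3*b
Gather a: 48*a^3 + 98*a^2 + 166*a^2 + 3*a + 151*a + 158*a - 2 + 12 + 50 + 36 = 48*a^3 + 264*a^2 + 312*a + 96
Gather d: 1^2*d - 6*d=-5*d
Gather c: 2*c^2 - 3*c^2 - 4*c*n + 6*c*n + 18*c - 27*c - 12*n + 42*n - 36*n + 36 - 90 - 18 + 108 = -c^2 + c*(2*n - 9) - 6*n + 36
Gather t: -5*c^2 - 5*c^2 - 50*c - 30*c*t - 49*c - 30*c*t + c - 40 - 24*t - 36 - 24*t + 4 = -10*c^2 - 98*c + t*(-60*c - 48) - 72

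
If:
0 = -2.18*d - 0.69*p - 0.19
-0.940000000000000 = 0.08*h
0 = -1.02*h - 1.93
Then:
No Solution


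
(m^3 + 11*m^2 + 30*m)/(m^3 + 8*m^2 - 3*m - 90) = m/(m - 3)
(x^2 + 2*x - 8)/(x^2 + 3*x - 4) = (x - 2)/(x - 1)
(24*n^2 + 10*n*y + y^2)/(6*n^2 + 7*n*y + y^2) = (4*n + y)/(n + y)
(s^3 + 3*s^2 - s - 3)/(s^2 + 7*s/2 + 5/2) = 2*(s^2 + 2*s - 3)/(2*s + 5)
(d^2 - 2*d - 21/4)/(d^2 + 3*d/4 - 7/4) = (4*d^2 - 8*d - 21)/(4*d^2 + 3*d - 7)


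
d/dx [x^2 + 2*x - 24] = 2*x + 2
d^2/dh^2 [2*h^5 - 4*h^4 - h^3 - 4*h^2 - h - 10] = 40*h^3 - 48*h^2 - 6*h - 8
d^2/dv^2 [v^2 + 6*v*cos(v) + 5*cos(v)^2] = -6*v*cos(v) + 20*sin(v)^2 - 12*sin(v) - 8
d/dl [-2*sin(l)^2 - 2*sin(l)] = -2*sin(2*l) - 2*cos(l)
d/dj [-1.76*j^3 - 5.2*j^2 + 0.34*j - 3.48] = -5.28*j^2 - 10.4*j + 0.34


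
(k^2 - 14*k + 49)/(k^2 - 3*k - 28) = (k - 7)/(k + 4)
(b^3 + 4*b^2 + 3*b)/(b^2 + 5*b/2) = 2*(b^2 + 4*b + 3)/(2*b + 5)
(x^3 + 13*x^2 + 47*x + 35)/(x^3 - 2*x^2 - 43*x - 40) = (x + 7)/(x - 8)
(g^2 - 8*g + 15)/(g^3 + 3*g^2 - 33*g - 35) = (g - 3)/(g^2 + 8*g + 7)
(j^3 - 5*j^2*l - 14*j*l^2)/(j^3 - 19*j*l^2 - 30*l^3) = j*(j - 7*l)/(j^2 - 2*j*l - 15*l^2)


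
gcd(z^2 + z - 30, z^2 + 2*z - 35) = z - 5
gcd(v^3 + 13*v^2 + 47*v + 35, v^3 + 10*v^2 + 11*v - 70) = v^2 + 12*v + 35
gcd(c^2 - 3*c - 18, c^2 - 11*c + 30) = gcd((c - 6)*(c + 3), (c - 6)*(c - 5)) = c - 6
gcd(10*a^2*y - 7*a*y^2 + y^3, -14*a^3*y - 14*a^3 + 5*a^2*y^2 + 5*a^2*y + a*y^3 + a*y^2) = -2*a + y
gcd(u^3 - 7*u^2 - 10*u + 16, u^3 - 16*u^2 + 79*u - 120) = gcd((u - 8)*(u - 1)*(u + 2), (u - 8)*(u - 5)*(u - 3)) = u - 8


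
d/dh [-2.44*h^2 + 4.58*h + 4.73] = 4.58 - 4.88*h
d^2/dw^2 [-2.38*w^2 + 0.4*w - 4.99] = -4.76000000000000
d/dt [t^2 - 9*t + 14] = 2*t - 9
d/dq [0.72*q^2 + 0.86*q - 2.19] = 1.44*q + 0.86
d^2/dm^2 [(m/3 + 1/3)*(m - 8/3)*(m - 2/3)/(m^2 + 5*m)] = 8*(79*m^3 + 12*m^2 + 60*m + 100)/(27*m^3*(m^3 + 15*m^2 + 75*m + 125))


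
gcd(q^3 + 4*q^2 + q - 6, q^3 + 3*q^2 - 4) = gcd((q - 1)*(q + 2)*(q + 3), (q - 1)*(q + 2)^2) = q^2 + q - 2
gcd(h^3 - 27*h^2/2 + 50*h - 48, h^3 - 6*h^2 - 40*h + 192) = h^2 - 12*h + 32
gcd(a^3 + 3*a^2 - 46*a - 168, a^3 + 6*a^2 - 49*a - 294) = a^2 - a - 42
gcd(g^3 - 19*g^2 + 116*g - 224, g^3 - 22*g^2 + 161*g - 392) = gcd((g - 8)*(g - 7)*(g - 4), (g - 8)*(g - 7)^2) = g^2 - 15*g + 56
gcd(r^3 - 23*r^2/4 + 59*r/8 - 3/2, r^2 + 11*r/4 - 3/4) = r - 1/4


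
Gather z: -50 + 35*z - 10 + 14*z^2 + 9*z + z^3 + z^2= z^3 + 15*z^2 + 44*z - 60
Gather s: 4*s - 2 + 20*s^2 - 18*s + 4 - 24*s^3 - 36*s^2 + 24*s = -24*s^3 - 16*s^2 + 10*s + 2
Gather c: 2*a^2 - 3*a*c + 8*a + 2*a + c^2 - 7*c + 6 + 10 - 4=2*a^2 + 10*a + c^2 + c*(-3*a - 7) + 12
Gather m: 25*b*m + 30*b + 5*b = 25*b*m + 35*b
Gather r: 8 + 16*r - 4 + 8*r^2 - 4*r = 8*r^2 + 12*r + 4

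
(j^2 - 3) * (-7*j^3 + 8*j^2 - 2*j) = -7*j^5 + 8*j^4 + 19*j^3 - 24*j^2 + 6*j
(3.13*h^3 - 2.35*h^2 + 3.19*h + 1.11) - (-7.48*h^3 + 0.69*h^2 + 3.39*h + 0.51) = 10.61*h^3 - 3.04*h^2 - 0.2*h + 0.6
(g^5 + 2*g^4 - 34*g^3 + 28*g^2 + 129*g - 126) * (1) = g^5 + 2*g^4 - 34*g^3 + 28*g^2 + 129*g - 126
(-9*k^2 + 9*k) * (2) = -18*k^2 + 18*k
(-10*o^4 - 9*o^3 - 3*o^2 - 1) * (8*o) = -80*o^5 - 72*o^4 - 24*o^3 - 8*o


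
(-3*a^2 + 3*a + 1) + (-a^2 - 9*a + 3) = -4*a^2 - 6*a + 4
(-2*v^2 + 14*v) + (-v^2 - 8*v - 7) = -3*v^2 + 6*v - 7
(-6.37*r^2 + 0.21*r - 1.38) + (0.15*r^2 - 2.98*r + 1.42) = -6.22*r^2 - 2.77*r + 0.04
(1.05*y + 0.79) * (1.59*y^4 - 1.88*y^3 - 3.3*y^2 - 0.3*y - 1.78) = 1.6695*y^5 - 0.7179*y^4 - 4.9502*y^3 - 2.922*y^2 - 2.106*y - 1.4062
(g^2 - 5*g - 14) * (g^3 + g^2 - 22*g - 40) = g^5 - 4*g^4 - 41*g^3 + 56*g^2 + 508*g + 560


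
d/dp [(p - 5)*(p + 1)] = 2*p - 4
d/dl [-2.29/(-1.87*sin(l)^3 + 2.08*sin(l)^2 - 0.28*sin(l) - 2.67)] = (-12.8469*sin(l)^2 + 9.5264*sin(l) - 0.6412)*cos(l)/(1.87*sin(l)^3 - 2.08*sin(l)^2 + 0.28*sin(l) + 2.67)^2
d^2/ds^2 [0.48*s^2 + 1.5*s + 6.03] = 0.960000000000000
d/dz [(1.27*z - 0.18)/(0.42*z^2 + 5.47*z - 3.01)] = (-0.5334*z^2 + 0.1512*z - 2.8381)/(0.1764*z^4 + 4.5948*z^3 + 27.3925*z^2 - 32.9294*z + 9.0601)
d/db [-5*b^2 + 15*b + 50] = 15 - 10*b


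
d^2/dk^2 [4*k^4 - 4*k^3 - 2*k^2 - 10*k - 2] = 48*k^2 - 24*k - 4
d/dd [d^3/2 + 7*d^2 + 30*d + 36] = 3*d^2/2 + 14*d + 30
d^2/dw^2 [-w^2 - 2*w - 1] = -2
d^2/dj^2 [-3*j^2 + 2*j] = -6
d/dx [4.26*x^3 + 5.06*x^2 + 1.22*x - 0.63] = 12.78*x^2 + 10.12*x + 1.22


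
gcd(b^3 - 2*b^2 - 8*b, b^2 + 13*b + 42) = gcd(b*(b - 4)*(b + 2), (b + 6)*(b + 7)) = 1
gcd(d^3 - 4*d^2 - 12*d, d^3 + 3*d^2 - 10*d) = d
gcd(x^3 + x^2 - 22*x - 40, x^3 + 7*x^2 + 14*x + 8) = x^2 + 6*x + 8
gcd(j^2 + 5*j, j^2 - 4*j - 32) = 1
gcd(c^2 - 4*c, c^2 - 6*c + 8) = c - 4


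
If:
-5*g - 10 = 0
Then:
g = -2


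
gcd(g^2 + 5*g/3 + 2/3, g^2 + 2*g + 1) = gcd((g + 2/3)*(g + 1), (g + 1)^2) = g + 1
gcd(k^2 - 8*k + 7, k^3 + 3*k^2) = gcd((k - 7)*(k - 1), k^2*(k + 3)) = 1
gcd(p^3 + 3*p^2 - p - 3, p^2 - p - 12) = p + 3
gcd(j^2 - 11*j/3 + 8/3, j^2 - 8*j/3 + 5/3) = j - 1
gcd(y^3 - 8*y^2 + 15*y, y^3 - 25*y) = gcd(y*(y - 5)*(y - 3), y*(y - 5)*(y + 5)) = y^2 - 5*y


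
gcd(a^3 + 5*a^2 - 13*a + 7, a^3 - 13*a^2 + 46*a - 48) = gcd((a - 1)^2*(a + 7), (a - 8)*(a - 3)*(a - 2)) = 1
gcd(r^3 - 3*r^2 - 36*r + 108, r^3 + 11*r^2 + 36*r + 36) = r + 6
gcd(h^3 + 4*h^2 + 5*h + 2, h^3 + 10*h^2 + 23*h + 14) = h^2 + 3*h + 2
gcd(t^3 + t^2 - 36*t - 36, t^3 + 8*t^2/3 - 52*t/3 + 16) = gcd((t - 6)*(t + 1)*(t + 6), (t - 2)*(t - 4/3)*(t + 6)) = t + 6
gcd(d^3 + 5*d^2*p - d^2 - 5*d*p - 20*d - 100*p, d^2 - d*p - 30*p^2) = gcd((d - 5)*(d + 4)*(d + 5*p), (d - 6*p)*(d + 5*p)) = d + 5*p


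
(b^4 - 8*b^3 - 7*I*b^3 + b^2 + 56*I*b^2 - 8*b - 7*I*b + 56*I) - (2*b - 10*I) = b^4 - 8*b^3 - 7*I*b^3 + b^2 + 56*I*b^2 - 10*b - 7*I*b + 66*I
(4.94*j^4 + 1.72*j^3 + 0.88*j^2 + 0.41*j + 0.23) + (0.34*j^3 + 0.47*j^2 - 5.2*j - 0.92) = 4.94*j^4 + 2.06*j^3 + 1.35*j^2 - 4.79*j - 0.69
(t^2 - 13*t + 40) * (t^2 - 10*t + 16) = t^4 - 23*t^3 + 186*t^2 - 608*t + 640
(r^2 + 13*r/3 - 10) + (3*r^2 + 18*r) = 4*r^2 + 67*r/3 - 10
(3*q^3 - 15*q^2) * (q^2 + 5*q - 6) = 3*q^5 - 93*q^3 + 90*q^2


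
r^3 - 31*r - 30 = (r - 6)*(r + 1)*(r + 5)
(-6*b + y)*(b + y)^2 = -6*b^3 - 11*b^2*y - 4*b*y^2 + y^3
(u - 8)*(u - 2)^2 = u^3 - 12*u^2 + 36*u - 32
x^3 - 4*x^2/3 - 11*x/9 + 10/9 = (x - 5/3)*(x - 2/3)*(x + 1)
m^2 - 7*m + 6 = (m - 6)*(m - 1)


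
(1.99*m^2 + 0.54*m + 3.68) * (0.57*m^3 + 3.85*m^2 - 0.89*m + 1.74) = 1.1343*m^5 + 7.9693*m^4 + 2.4055*m^3 + 17.15*m^2 - 2.3356*m + 6.4032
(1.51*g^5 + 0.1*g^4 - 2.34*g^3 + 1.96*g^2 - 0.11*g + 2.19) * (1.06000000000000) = 1.6006*g^5 + 0.106*g^4 - 2.4804*g^3 + 2.0776*g^2 - 0.1166*g + 2.3214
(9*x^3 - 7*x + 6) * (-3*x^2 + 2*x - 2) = -27*x^5 + 18*x^4 + 3*x^3 - 32*x^2 + 26*x - 12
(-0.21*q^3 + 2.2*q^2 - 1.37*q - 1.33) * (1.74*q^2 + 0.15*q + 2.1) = -0.3654*q^5 + 3.7965*q^4 - 2.4948*q^3 + 2.1003*q^2 - 3.0765*q - 2.793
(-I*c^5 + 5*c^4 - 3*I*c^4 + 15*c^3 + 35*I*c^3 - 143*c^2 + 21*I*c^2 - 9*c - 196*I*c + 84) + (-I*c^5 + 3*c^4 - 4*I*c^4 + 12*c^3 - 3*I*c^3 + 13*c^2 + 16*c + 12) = -2*I*c^5 + 8*c^4 - 7*I*c^4 + 27*c^3 + 32*I*c^3 - 130*c^2 + 21*I*c^2 + 7*c - 196*I*c + 96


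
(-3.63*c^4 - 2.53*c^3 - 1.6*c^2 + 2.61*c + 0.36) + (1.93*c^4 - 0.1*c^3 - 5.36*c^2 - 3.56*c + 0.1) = -1.7*c^4 - 2.63*c^3 - 6.96*c^2 - 0.95*c + 0.46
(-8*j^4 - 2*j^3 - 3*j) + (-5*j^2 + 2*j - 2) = -8*j^4 - 2*j^3 - 5*j^2 - j - 2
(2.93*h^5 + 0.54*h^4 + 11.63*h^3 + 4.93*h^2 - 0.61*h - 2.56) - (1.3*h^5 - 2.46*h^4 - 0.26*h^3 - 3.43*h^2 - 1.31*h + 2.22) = 1.63*h^5 + 3.0*h^4 + 11.89*h^3 + 8.36*h^2 + 0.7*h - 4.78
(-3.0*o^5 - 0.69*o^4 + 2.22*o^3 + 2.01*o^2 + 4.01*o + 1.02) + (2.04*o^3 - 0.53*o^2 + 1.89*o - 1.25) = -3.0*o^5 - 0.69*o^4 + 4.26*o^3 + 1.48*o^2 + 5.9*o - 0.23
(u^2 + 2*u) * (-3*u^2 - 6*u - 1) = -3*u^4 - 12*u^3 - 13*u^2 - 2*u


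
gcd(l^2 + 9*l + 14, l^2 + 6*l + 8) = l + 2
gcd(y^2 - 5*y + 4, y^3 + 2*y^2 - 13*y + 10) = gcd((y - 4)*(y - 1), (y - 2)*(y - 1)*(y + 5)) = y - 1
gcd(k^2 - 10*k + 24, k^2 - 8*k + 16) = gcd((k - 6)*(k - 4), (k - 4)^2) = k - 4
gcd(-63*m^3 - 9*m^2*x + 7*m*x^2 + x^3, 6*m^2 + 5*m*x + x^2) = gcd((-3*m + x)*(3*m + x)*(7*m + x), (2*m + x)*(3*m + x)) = 3*m + x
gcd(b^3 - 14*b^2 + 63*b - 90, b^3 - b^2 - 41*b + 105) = b^2 - 8*b + 15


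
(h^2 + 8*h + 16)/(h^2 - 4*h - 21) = (h^2 + 8*h + 16)/(h^2 - 4*h - 21)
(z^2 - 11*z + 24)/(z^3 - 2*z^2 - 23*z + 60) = (z - 8)/(z^2 + z - 20)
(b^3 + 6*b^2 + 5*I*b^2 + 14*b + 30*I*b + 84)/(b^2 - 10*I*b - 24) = (b^3 + b^2*(6 + 5*I) + b*(14 + 30*I) + 84)/(b^2 - 10*I*b - 24)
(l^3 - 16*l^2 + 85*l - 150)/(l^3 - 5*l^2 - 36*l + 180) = (l - 5)/(l + 6)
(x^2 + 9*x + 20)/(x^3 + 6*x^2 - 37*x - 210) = (x + 4)/(x^2 + x - 42)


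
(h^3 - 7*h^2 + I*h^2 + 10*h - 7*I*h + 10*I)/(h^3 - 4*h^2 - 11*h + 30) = (h + I)/(h + 3)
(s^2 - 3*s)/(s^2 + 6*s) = (s - 3)/(s + 6)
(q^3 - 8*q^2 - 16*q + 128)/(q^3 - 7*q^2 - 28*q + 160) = (q + 4)/(q + 5)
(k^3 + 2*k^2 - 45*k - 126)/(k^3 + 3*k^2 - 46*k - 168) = (k + 3)/(k + 4)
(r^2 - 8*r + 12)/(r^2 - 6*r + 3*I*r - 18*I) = (r - 2)/(r + 3*I)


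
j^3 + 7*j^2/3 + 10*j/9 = j*(j + 2/3)*(j + 5/3)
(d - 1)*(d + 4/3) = d^2 + d/3 - 4/3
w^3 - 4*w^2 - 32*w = w*(w - 8)*(w + 4)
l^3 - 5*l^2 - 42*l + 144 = (l - 8)*(l - 3)*(l + 6)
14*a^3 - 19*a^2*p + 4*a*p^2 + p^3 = (-2*a + p)*(-a + p)*(7*a + p)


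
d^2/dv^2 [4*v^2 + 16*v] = 8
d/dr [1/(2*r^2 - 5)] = -4*r/(2*r^2 - 5)^2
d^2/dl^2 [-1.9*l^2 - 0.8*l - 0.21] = -3.80000000000000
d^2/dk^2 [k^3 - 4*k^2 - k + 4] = 6*k - 8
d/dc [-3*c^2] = -6*c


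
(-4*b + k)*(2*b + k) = -8*b^2 - 2*b*k + k^2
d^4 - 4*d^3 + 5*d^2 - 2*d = d*(d - 2)*(d - 1)^2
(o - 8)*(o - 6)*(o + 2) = o^3 - 12*o^2 + 20*o + 96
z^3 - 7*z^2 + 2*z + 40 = (z - 5)*(z - 4)*(z + 2)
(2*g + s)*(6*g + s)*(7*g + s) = 84*g^3 + 68*g^2*s + 15*g*s^2 + s^3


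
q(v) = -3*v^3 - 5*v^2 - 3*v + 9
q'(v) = -9*v^2 - 10*v - 3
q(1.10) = -4.34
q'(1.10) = -24.89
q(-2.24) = 24.35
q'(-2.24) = -25.76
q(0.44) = 6.46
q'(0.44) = -9.14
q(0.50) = 5.88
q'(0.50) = -10.25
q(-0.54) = 9.63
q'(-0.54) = -0.22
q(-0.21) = 9.44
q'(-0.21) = -1.30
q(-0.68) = 9.67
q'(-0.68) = -0.36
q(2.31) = -61.59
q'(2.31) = -74.12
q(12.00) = -5931.00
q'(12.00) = -1419.00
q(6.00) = -837.00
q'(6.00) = -387.00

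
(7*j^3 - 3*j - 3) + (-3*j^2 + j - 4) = 7*j^3 - 3*j^2 - 2*j - 7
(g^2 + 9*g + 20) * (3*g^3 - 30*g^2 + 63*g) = 3*g^5 - 3*g^4 - 147*g^3 - 33*g^2 + 1260*g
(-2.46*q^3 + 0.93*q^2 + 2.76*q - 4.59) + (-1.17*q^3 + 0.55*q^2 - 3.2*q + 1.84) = -3.63*q^3 + 1.48*q^2 - 0.44*q - 2.75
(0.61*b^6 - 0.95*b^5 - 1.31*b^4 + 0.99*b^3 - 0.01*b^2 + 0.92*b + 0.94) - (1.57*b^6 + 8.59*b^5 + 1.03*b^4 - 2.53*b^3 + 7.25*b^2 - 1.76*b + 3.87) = -0.96*b^6 - 9.54*b^5 - 2.34*b^4 + 3.52*b^3 - 7.26*b^2 + 2.68*b - 2.93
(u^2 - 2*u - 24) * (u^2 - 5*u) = u^4 - 7*u^3 - 14*u^2 + 120*u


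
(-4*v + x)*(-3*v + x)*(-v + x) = -12*v^3 + 19*v^2*x - 8*v*x^2 + x^3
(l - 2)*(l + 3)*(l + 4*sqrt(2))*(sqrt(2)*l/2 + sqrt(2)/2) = sqrt(2)*l^4/2 + sqrt(2)*l^3 + 4*l^3 - 5*sqrt(2)*l^2/2 + 8*l^2 - 20*l - 3*sqrt(2)*l - 24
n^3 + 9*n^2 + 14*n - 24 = (n - 1)*(n + 4)*(n + 6)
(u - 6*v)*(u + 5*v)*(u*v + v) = u^3*v - u^2*v^2 + u^2*v - 30*u*v^3 - u*v^2 - 30*v^3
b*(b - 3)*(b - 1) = b^3 - 4*b^2 + 3*b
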